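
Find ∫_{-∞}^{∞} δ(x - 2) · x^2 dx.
4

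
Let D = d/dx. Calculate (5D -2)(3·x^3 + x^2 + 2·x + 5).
x \left(- 6 x^{2} + 43 x + 6\right)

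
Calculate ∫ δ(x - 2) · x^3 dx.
8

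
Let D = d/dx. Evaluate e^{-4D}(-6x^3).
- 6 x^{3} + 72 x^{2} - 288 x + 384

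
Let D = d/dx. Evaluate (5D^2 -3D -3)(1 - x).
3 x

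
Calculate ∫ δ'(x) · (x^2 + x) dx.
-1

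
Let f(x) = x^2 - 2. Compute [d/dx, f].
2 x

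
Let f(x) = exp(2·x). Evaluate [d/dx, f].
2 e^{2 x}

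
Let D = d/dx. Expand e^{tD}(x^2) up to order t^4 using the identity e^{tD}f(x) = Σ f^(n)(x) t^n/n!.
t^{2} + 2 t x + x^{2}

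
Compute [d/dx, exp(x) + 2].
e^{x}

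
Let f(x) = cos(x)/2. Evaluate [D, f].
- \frac{\sin{\left(x \right)}}{2}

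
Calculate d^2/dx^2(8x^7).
336 x^{5}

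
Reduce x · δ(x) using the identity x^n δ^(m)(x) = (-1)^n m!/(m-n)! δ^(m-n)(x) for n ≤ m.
0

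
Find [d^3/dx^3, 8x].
24\frac{d^{2}}{dx^{2}}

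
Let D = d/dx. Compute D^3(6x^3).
36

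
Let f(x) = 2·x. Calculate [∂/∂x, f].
2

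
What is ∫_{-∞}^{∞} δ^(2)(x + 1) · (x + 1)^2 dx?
2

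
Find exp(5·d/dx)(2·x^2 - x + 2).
2 x^{2} + 19 x + 47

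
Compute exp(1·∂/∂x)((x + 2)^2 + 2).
x^{2} + 6 x + 11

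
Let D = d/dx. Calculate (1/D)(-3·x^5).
- \frac{x^{6}}{2}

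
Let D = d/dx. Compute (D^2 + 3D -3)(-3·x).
9 x - 9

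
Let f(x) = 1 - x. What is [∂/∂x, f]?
-1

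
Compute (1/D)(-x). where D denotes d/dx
- \frac{x^{2}}{2}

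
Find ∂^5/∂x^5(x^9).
15120 x^{4}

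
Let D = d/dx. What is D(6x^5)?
30 x^{4}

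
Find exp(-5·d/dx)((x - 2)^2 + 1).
x^{2} - 14 x + 50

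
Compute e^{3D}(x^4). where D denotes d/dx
x^{4} + 12 x^{3} + 54 x^{2} + 108 x + 81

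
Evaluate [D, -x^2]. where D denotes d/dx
- 2 x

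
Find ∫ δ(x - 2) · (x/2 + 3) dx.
4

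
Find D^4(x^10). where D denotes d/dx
5040 x^{6}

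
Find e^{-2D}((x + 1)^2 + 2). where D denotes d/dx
x^{2} - 2 x + 3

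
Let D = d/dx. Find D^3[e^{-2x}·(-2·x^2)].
8 \left(2 x^{2} - 6 x + 3\right) e^{- 2 x}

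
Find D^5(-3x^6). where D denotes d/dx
- 2160 x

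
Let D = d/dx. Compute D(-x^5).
- 5 x^{4}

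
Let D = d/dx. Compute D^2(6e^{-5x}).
150 e^{- 5 x}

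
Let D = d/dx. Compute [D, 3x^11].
33 x^{10}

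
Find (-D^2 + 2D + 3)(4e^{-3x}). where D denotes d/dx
- 48 e^{- 3 x}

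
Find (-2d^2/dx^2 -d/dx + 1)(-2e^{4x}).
70 e^{4 x}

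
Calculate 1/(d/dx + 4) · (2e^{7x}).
\frac{2 e^{7 x}}{11}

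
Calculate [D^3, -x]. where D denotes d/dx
-3D^{2}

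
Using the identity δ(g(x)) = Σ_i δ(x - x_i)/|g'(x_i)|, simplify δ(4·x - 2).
\frac{\delta(x - 1/2)}{4}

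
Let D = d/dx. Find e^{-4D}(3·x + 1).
3 x - 11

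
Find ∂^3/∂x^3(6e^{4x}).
384 e^{4 x}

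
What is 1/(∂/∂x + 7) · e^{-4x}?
\frac{e^{- 4 x}}{3}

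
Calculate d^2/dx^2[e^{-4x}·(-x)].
8 \left(1 - 2 x\right) e^{- 4 x}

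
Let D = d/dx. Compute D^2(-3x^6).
- 90 x^{4}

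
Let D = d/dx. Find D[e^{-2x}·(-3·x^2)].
6 x \left(x - 1\right) e^{- 2 x}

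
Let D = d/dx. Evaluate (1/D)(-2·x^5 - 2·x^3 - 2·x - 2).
- \frac{x^{6}}{3} - \frac{x^{4}}{2} - x^{2} - 2 x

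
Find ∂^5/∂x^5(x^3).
0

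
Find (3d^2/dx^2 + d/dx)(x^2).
2 x + 6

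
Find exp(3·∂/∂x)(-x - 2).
- x - 5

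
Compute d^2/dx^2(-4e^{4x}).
- 64 e^{4 x}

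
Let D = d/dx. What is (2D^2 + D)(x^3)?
3 x \left(x + 4\right)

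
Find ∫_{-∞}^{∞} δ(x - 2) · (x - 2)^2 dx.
0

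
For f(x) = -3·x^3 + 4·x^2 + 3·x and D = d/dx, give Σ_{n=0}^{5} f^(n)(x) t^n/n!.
- 3 t^{3} + t^{2} \left(4 - 9 x\right) + t \left(- 9 x^{2} + 8 x + 3\right) - 3 x^{3} + 4 x^{2} + 3 x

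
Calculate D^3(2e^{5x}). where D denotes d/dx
250 e^{5 x}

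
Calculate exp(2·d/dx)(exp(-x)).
e^{- x - 2}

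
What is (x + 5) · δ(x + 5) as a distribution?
0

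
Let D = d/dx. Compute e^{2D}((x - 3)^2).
x^{2} - 2 x + 1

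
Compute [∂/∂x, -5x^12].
- 60 x^{11}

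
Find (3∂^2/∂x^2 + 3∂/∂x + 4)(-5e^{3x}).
- 200 e^{3 x}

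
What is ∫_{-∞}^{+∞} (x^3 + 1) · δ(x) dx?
1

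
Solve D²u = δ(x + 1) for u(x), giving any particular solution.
\frac{|x + 1|}{2}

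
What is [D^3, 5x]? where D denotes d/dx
15D^{2}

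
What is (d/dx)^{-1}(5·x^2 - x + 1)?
\frac{5 x^{3}}{3} - \frac{x^{2}}{2} + x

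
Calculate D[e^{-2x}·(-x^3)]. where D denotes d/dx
x^{2} \left(2 x - 3\right) e^{- 2 x}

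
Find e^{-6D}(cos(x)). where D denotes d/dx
\cos{\left(x - 6 \right)}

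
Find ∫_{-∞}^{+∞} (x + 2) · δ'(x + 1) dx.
-1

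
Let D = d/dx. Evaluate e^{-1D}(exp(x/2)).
e^{\frac{x}{2} - \frac{1}{2}}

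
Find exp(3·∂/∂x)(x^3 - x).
x^{3} + 9 x^{2} + 26 x + 24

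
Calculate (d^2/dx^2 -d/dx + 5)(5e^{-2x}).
55 e^{- 2 x}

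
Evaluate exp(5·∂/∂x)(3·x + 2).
3 x + 17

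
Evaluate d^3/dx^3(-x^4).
- 24 x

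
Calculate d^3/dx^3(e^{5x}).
125 e^{5 x}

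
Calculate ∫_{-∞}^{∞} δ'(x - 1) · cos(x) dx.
\sin{\left(1 \right)}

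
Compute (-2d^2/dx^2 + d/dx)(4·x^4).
16 x^{2} \left(x - 6\right)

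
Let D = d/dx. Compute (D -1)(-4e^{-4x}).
20 e^{- 4 x}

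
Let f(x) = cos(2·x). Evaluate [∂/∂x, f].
- 2 \sin{\left(2 x \right)}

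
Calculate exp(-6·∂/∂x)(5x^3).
5 x^{3} - 90 x^{2} + 540 x - 1080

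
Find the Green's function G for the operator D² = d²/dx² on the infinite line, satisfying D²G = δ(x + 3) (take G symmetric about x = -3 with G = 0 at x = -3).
\frac{|x + 3|}{2}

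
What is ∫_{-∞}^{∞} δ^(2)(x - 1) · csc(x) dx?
\left(2 \cot^{2}{\left(1 \right)} + 1\right) \csc{\left(1 \right)}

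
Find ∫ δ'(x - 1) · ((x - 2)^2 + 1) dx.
2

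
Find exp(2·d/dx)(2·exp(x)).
2 e^{x + 2}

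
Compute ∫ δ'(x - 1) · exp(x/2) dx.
- \frac{e^{\frac{1}{2}}}{2}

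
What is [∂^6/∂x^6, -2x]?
-12\frac{d^{5}}{dx^{5}}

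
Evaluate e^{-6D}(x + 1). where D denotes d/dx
x - 5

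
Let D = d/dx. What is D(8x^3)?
24 x^{2}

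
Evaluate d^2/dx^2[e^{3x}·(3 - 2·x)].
\left(15 - 18 x\right) e^{3 x}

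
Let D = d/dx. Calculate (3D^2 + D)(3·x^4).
12 x^{2} \left(x + 9\right)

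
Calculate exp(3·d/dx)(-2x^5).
- 2 x^{5} - 30 x^{4} - 180 x^{3} - 540 x^{2} - 810 x - 486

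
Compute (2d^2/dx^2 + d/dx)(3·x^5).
15 x^{3} \left(x + 8\right)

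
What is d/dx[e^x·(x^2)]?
x \left(x + 2\right) e^{x}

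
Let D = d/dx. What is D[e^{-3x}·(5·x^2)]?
5 x \left(2 - 3 x\right) e^{- 3 x}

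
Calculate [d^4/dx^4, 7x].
28\frac{d^{3}}{dx^{3}}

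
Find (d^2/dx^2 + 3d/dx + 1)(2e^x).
10 e^{x}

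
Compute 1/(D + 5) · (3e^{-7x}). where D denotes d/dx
- \frac{3 e^{- 7 x}}{2}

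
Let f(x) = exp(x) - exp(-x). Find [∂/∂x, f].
2 \cosh{\left(x \right)}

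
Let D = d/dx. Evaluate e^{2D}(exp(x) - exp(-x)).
2 \sinh{\left(x + 2 \right)}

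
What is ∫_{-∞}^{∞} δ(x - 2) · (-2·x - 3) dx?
-7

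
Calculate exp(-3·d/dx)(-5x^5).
- 5 x^{5} + 75 x^{4} - 450 x^{3} + 1350 x^{2} - 2025 x + 1215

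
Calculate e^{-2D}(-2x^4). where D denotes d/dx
- 2 x^{4} + 16 x^{3} - 48 x^{2} + 64 x - 32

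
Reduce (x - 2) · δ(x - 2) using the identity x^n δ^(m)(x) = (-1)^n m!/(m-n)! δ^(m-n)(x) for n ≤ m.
0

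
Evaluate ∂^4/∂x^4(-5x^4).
-120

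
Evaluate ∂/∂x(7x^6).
42 x^{5}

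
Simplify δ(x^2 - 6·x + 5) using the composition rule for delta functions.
\frac{\delta(x - 1) + \delta(x - 5)}{4}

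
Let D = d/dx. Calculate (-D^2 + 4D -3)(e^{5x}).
- 8 e^{5 x}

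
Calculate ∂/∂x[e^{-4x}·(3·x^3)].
x^{2} \left(9 - 12 x\right) e^{- 4 x}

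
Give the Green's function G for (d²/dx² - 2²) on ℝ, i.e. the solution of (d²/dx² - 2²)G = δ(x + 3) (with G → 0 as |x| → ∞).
-\frac{e^{-2|x + 3|}}{4}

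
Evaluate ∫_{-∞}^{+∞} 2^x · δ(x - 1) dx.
2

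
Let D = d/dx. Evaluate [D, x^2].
2 x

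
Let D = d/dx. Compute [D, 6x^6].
36 x^{5}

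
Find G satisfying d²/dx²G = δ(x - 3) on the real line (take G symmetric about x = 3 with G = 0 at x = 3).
\frac{|x - 3|}{2}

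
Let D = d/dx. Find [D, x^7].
7 x^{6}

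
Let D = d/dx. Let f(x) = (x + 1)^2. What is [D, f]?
2 x + 2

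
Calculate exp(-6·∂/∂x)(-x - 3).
3 - x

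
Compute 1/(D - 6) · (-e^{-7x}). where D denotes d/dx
\frac{e^{- 7 x}}{13}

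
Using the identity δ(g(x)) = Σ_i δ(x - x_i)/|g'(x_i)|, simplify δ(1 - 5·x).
\frac{\delta(x - 1/5)}{5}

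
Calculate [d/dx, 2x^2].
4 x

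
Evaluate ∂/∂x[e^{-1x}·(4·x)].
4 \left(1 - x\right) e^{- x}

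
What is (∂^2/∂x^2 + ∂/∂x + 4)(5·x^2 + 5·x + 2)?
20 x^{2} + 30 x + 23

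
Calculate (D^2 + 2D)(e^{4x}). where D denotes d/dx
24 e^{4 x}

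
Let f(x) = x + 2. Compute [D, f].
1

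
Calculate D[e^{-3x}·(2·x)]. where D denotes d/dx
2 \left(1 - 3 x\right) e^{- 3 x}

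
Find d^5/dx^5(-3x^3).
0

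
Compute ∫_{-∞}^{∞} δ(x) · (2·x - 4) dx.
-4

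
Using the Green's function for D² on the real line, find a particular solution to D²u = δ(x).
\frac{|x|}{2}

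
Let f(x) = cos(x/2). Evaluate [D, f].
- \frac{\sin{\left(\frac{x}{2} \right)}}{2}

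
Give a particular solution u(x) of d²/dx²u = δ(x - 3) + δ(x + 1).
\frac{|x - 3|}{2} + \frac{|x + 1|}{2}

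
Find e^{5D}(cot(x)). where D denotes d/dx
\cot{\left(x + 5 \right)}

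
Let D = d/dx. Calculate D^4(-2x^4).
-48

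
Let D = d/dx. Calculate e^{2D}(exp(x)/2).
\frac{e^{x + 2}}{2}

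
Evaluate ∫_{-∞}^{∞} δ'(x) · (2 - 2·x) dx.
2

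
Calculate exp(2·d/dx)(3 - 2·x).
- 2 x - 1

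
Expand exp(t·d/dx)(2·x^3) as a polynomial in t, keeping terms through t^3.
2 t^{3} + 6 t^{2} x + 6 t x^{2} + 2 x^{3}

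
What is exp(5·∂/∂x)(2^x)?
2^{x + 5}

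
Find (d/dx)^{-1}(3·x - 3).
\frac{3 x^{2}}{2} - 3 x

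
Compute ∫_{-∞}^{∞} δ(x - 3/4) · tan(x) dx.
\tan{\left(\frac{3}{4} \right)}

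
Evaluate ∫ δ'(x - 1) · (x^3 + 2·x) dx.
-5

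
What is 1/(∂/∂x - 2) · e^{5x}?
\frac{e^{5 x}}{3}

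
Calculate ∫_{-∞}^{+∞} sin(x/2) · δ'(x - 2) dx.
- \frac{\cos{\left(1 \right)}}{2}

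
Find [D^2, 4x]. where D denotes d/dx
8D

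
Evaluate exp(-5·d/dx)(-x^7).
- x^{7} + 35 x^{6} - 525 x^{5} + 4375 x^{4} - 21875 x^{3} + 65625 x^{2} - 109375 x + 78125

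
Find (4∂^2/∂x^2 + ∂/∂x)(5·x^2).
10 x + 40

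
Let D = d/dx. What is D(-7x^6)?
- 42 x^{5}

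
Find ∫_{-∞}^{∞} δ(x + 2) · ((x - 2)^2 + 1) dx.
17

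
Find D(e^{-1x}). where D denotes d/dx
- e^{- x}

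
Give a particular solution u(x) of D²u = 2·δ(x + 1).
|x + 1|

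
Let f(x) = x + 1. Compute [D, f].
1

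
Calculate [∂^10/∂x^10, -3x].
-30\frac{d^{9}}{dx^{9}}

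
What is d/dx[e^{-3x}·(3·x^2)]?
3 x \left(2 - 3 x\right) e^{- 3 x}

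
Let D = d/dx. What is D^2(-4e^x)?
- 4 e^{x}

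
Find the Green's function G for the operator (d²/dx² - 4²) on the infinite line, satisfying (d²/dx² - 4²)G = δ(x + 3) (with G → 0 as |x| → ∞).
-\frac{e^{-4|x + 3|}}{8}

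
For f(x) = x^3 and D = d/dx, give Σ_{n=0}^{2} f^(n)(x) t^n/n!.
x \left(3 t^{2} + 3 t x + x^{2}\right)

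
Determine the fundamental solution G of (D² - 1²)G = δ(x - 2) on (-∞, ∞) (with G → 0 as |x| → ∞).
-\frac{e^{-|x - 2|}}{2}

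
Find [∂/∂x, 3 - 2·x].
-2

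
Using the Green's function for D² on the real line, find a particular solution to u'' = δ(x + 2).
\frac{|x + 2|}{2}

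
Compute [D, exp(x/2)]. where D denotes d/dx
\frac{e^{\frac{x}{2}}}{2}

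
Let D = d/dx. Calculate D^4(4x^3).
0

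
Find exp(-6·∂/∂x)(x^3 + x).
x^{3} - 18 x^{2} + 109 x - 222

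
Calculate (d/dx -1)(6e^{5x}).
24 e^{5 x}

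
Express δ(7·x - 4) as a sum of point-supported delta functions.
\frac{\delta(x - 4/7)}{7}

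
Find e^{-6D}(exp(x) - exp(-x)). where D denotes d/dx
- e^{6 - x} + e^{x - 6}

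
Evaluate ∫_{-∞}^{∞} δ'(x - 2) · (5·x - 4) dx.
-5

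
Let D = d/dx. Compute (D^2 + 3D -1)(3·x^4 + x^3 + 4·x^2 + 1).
- 3 x^{4} + 35 x^{3} + 41 x^{2} + 30 x + 7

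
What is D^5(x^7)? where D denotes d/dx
2520 x^{2}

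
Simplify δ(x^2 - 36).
\frac{\delta(x - 6) + \delta(x + 6)}{12}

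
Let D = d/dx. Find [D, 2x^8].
16 x^{7}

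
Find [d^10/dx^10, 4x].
40\frac{d^{9}}{dx^{9}}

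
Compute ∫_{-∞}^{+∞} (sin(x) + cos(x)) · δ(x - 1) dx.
\cos{\left(1 \right)} + \sin{\left(1 \right)}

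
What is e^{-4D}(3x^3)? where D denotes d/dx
3 x^{3} - 36 x^{2} + 144 x - 192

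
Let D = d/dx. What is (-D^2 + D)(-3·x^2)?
6 - 6 x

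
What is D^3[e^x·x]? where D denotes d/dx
\left(x + 3\right) e^{x}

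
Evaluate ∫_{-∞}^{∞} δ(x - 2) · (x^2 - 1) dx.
3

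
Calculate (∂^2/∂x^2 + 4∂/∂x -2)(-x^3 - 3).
2 x^{3} - 12 x^{2} - 6 x + 6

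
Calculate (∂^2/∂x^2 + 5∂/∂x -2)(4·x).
20 - 8 x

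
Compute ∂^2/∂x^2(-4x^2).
-8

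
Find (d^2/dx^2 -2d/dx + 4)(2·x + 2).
8 x + 4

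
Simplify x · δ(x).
0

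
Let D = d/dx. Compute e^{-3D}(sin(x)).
\sin{\left(x - 3 \right)}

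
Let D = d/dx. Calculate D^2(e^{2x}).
4 e^{2 x}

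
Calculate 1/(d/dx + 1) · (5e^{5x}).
\frac{5 e^{5 x}}{6}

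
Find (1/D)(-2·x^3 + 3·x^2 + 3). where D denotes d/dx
- \frac{x^{4}}{2} + x^{3} + 3 x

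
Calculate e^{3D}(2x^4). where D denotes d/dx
2 x^{4} + 24 x^{3} + 108 x^{2} + 216 x + 162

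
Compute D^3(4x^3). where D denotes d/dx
24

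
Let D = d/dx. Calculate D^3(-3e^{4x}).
- 192 e^{4 x}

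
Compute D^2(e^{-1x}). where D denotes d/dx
e^{- x}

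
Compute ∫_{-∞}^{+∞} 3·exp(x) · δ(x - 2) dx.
3 e^{2}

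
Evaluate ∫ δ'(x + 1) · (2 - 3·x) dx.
3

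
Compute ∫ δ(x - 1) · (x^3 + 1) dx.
2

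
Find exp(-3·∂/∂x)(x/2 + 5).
\frac{x}{2} + \frac{7}{2}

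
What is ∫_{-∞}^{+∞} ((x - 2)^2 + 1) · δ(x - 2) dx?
1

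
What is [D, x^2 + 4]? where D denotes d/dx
2 x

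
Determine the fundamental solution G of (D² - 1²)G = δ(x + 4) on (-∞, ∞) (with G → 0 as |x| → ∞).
-\frac{e^{-|x + 4|}}{2}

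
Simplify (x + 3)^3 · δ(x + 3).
0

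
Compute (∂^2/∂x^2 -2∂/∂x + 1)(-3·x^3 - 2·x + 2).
- 3 x^{3} + 18 x^{2} - 20 x + 6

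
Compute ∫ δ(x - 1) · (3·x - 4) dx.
-1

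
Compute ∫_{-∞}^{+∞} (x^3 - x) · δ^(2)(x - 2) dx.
12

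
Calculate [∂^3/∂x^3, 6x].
18\frac{d^{2}}{dx^{2}}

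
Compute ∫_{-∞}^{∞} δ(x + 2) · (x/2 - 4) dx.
-5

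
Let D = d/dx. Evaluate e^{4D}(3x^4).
3 x^{4} + 48 x^{3} + 288 x^{2} + 768 x + 768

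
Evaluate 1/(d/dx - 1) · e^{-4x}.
- \frac{e^{- 4 x}}{5}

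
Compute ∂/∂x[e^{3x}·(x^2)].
x \left(3 x + 2\right) e^{3 x}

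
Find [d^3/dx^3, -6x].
-18\frac{d^{2}}{dx^{2}}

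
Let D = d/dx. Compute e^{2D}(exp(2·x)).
e^{2 x + 4}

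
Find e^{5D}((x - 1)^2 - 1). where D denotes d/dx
x^{2} + 8 x + 15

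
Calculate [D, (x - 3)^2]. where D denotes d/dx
2 x - 6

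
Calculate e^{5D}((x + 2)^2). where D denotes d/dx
x^{2} + 14 x + 49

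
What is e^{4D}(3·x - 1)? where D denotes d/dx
3 x + 11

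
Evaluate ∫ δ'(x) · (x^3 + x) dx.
-1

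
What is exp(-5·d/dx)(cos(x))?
\cos{\left(x - 5 \right)}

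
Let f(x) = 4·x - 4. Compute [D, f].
4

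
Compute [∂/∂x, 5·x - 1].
5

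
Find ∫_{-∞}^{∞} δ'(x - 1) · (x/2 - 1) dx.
- \frac{1}{2}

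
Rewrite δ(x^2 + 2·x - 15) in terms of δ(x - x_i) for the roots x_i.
\frac{\delta(x - 3) + \delta(x + 5)}{8}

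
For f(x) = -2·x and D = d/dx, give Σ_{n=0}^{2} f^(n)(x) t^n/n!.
- 2 t - 2 x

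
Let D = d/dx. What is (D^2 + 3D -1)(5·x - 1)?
16 - 5 x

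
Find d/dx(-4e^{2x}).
- 8 e^{2 x}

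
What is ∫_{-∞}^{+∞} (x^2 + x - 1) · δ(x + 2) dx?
1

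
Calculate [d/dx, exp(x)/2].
\frac{e^{x}}{2}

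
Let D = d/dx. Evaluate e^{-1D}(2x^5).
2 x^{5} - 10 x^{4} + 20 x^{3} - 20 x^{2} + 10 x - 2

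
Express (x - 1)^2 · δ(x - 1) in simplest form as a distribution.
0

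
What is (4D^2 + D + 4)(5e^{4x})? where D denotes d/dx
360 e^{4 x}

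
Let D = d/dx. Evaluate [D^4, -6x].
-24D^{3}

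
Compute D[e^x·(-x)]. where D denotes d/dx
\left(- x - 1\right) e^{x}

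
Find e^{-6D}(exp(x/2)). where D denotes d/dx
e^{\frac{x}{2} - 3}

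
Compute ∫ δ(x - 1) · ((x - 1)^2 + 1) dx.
1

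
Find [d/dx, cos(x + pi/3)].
- \sin{\left(x + \frac{\pi}{3} \right)}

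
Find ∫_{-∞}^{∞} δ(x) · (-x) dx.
0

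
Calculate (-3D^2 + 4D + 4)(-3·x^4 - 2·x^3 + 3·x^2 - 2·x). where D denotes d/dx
- 12 x^{4} - 56 x^{3} + 96 x^{2} + 52 x - 26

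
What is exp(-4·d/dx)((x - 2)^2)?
x^{2} - 12 x + 36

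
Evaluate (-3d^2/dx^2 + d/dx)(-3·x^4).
12 x^{2} \left(9 - x\right)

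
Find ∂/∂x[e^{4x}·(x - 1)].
\left(4 x - 3\right) e^{4 x}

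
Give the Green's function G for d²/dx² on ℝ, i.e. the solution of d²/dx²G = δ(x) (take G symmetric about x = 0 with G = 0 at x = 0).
\frac{|x|}{2}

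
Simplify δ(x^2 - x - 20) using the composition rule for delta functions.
\frac{\delta(x + 4) + \delta(x - 5)}{9}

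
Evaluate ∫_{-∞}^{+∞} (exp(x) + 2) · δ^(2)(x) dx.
1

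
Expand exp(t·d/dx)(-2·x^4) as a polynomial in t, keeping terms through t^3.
2 x \left(- 4 t^{3} - 6 t^{2} x - 4 t x^{2} - x^{3}\right)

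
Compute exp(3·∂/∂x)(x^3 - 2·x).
x^{3} + 9 x^{2} + 25 x + 21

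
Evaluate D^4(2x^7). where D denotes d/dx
1680 x^{3}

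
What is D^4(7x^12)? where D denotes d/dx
83160 x^{8}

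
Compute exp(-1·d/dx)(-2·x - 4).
- 2 x - 2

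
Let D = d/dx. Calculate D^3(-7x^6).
- 840 x^{3}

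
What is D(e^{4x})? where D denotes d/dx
4 e^{4 x}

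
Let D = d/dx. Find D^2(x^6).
30 x^{4}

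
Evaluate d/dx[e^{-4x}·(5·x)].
5 \left(1 - 4 x\right) e^{- 4 x}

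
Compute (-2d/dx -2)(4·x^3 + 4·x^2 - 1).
- 8 x^{3} - 32 x^{2} - 16 x + 2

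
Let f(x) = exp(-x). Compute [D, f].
- e^{- x}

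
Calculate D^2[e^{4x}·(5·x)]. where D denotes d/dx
\left(80 x + 40\right) e^{4 x}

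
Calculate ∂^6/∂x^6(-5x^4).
0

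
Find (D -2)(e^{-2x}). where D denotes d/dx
- 4 e^{- 2 x}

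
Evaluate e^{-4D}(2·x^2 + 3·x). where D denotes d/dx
2 x^{2} - 13 x + 20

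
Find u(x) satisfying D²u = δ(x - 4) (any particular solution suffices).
\frac{|x - 4|}{2}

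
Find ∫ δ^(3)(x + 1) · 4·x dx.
0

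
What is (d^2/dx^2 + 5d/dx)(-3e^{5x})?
- 150 e^{5 x}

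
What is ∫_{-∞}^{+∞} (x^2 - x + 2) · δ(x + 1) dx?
4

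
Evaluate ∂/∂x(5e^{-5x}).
- 25 e^{- 5 x}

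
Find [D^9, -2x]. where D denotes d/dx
-18D^{8}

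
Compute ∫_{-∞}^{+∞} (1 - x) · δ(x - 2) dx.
-1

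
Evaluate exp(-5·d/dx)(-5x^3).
- 5 x^{3} + 75 x^{2} - 375 x + 625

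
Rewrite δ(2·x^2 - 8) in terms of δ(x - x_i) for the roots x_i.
\frac{\delta(x - 2) + \delta(x + 2)}{8}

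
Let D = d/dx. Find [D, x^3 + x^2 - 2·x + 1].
3 x^{2} + 2 x - 2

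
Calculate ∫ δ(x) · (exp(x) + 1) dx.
2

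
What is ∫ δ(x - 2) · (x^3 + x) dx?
10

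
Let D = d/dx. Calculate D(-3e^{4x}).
- 12 e^{4 x}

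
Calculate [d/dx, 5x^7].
35 x^{6}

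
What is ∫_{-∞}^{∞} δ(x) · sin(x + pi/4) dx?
\frac{\sqrt{2}}{2}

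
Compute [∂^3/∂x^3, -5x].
-15\frac{d^{2}}{dx^{2}}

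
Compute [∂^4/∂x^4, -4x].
-16\frac{d^{3}}{dx^{3}}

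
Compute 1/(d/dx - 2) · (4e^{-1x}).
- \frac{4 e^{- x}}{3}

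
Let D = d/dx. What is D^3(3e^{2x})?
24 e^{2 x}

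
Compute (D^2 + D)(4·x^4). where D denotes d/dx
16 x^{2} \left(x + 3\right)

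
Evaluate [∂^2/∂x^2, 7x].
14\frac{d}{dx}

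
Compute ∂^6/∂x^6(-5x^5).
0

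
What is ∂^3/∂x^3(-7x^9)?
- 3528 x^{6}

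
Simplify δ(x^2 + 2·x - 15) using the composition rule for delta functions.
\frac{\delta(x + 5) + \delta(x - 3)}{8}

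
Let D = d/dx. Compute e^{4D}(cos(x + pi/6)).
\cos{\left(x + \frac{\pi}{6} + 4 \right)}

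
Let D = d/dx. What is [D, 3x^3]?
9 x^{2}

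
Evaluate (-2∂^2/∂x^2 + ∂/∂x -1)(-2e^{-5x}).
112 e^{- 5 x}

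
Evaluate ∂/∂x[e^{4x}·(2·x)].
\left(8 x + 2\right) e^{4 x}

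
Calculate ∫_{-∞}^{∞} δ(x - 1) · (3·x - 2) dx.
1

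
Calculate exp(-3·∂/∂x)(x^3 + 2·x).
x^{3} - 9 x^{2} + 29 x - 33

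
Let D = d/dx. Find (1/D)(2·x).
x^{2}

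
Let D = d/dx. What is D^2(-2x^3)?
- 12 x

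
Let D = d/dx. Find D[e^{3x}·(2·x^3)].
6 x^{2} \left(x + 1\right) e^{3 x}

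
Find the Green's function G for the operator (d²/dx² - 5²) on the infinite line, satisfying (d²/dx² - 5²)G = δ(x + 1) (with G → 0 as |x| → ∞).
-\frac{e^{-5|x + 1|}}{10}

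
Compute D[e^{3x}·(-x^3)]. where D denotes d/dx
3 x^{2} \left(- x - 1\right) e^{3 x}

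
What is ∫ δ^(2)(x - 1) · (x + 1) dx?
0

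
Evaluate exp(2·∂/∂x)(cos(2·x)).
\cos{\left(2 x + 4 \right)}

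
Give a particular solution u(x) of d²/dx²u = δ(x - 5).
\frac{|x - 5|}{2}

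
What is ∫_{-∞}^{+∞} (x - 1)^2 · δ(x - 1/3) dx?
\frac{4}{9}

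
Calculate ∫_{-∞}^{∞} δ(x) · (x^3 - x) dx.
0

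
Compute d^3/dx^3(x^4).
24 x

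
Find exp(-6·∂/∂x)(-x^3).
- x^{3} + 18 x^{2} - 108 x + 216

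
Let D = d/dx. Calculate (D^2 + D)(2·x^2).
4 x + 4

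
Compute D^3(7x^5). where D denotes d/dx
420 x^{2}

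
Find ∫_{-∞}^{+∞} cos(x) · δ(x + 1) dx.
\cos{\left(1 \right)}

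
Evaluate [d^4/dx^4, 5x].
20\frac{d^{3}}{dx^{3}}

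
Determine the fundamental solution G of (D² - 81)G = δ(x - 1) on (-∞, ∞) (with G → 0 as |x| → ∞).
-\frac{e^{-9|x - 1|}}{18}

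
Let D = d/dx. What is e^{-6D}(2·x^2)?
2 x^{2} - 24 x + 72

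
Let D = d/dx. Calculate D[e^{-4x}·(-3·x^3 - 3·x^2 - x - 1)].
\left(12 x^{3} + 3 x^{2} - 2 x + 3\right) e^{- 4 x}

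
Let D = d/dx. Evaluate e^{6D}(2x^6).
2 x^{6} + 72 x^{5} + 1080 x^{4} + 8640 x^{3} + 38880 x^{2} + 93312 x + 93312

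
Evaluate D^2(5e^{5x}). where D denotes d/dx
125 e^{5 x}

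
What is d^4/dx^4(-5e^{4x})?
- 1280 e^{4 x}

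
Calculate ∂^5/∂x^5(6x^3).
0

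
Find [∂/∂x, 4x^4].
16 x^{3}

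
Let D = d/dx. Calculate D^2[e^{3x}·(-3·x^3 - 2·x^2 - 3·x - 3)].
\left(- 27 x^{3} - 72 x^{2} - 69 x - 49\right) e^{3 x}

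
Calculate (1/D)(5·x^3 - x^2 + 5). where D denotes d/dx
\frac{5 x^{4}}{4} - \frac{x^{3}}{3} + 5 x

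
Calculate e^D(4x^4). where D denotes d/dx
4 x^{4} + 16 x^{3} + 24 x^{2} + 16 x + 4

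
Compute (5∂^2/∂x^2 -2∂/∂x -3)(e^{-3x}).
48 e^{- 3 x}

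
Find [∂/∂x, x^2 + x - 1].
2 x + 1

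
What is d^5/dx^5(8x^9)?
120960 x^{4}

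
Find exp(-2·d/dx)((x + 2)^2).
x^{2}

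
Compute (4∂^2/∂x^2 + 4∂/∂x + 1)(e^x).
9 e^{x}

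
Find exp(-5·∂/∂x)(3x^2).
3 x^{2} - 30 x + 75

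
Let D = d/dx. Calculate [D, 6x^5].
30 x^{4}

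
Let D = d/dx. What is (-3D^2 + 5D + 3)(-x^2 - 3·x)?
- 3 x^{2} - 19 x - 9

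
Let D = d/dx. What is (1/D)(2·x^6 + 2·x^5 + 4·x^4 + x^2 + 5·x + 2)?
\frac{2 x^{7}}{7} + \frac{x^{6}}{3} + \frac{4 x^{5}}{5} + \frac{x^{3}}{3} + \frac{5 x^{2}}{2} + 2 x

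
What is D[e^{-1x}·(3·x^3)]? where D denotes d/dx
3 x^{2} \left(3 - x\right) e^{- x}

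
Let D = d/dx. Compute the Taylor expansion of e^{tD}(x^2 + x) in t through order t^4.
t^{2} + t \left(2 x + 1\right) + x^{2} + x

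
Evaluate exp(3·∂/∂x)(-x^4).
- x^{4} - 12 x^{3} - 54 x^{2} - 108 x - 81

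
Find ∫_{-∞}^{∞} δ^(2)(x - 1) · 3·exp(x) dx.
3 e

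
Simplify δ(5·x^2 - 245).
\frac{\delta(x - 7) + \delta(x + 7)}{70}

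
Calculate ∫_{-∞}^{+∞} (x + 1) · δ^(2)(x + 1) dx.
0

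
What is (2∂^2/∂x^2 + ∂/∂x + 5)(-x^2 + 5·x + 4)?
- 5 x^{2} + 23 x + 21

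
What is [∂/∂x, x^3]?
3 x^{2}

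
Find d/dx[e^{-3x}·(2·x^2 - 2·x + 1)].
\left(- 6 x^{2} + 10 x - 5\right) e^{- 3 x}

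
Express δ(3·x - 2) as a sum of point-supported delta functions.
\frac{\delta(x - 2/3)}{3}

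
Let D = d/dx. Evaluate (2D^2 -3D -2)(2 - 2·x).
4 x + 2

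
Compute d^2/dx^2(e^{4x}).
16 e^{4 x}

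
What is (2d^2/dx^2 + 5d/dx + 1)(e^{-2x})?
- e^{- 2 x}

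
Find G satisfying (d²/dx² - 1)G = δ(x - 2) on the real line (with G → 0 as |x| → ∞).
-\frac{e^{-|x - 2|}}{2}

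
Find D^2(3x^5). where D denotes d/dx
60 x^{3}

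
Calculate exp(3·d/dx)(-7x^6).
- 7 x^{6} - 126 x^{5} - 945 x^{4} - 3780 x^{3} - 8505 x^{2} - 10206 x - 5103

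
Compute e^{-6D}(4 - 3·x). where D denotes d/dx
22 - 3 x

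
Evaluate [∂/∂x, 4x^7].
28 x^{6}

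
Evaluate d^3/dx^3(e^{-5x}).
- 125 e^{- 5 x}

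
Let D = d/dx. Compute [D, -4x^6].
- 24 x^{5}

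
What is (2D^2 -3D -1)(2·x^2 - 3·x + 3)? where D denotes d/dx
- 2 x^{2} - 9 x + 14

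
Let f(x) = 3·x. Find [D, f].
3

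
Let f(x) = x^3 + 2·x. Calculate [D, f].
3 x^{2} + 2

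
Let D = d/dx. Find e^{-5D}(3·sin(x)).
3 \sin{\left(x - 5 \right)}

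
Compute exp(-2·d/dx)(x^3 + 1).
x^{3} - 6 x^{2} + 12 x - 7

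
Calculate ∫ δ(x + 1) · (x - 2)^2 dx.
9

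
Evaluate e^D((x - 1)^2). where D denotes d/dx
x^{2}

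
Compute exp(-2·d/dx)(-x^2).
- x^{2} + 4 x - 4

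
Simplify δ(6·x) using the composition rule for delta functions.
\frac{\delta(x)}{6}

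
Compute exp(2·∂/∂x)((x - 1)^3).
x^{3} + 3 x^{2} + 3 x + 1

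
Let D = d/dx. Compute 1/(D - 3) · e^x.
- \frac{e^{x}}{2}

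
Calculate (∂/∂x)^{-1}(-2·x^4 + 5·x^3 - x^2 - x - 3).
- \frac{2 x^{5}}{5} + \frac{5 x^{4}}{4} - \frac{x^{3}}{3} - \frac{x^{2}}{2} - 3 x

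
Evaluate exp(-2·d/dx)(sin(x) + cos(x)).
\sqrt{2} \cos{\left(- x + \frac{\pi}{4} + 2 \right)}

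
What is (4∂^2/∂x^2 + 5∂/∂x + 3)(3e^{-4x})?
141 e^{- 4 x}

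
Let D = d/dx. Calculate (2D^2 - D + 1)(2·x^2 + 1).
2 x^{2} - 4 x + 9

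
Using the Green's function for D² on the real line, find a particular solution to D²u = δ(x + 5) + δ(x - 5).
\frac{|x + 5|}{2} + \frac{|x - 5|}{2}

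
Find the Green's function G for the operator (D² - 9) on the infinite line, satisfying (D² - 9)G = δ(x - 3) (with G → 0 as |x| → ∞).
-\frac{e^{-3|x - 3|}}{6}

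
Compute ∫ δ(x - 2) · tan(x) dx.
\tan{\left(2 \right)}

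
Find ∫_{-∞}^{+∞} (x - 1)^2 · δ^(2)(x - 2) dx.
2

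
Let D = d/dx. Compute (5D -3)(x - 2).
11 - 3 x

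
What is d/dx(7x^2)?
14 x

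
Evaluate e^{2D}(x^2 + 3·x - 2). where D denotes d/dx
x^{2} + 7 x + 8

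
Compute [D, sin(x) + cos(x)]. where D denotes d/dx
- \sin{\left(x \right)} + \cos{\left(x \right)}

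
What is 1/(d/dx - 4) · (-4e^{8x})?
- e^{8 x}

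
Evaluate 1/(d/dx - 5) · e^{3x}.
- \frac{e^{3 x}}{2}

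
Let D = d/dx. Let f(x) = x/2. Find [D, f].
\frac{1}{2}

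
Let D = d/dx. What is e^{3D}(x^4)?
x^{4} + 12 x^{3} + 54 x^{2} + 108 x + 81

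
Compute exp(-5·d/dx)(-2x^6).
- 2 x^{6} + 60 x^{5} - 750 x^{4} + 5000 x^{3} - 18750 x^{2} + 37500 x - 31250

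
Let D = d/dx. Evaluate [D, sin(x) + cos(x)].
- \sin{\left(x \right)} + \cos{\left(x \right)}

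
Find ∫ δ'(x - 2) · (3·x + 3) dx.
-3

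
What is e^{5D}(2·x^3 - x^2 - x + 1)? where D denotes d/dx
2 x^{3} + 29 x^{2} + 139 x + 221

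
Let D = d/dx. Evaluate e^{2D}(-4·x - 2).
- 4 x - 10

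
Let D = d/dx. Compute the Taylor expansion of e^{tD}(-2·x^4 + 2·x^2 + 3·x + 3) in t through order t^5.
- 2 t^{4} - 8 t^{3} x + t^{2} \left(2 - 12 x^{2}\right) + t \left(- 8 x^{3} + 4 x + 3\right) - 2 x^{4} + 2 x^{2} + 3 x + 3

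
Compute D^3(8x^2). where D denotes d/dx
0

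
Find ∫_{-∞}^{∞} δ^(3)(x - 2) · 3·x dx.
0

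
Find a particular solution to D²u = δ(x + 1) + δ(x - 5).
\frac{|x + 1|}{2} + \frac{|x - 5|}{2}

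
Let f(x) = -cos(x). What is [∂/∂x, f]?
\sin{\left(x \right)}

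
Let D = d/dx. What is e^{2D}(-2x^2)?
- 2 x^{2} - 8 x - 8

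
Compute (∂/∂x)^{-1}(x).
\frac{x^{2}}{2}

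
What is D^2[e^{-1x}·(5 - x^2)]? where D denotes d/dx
\left(- x^{2} + 4 x + 3\right) e^{- x}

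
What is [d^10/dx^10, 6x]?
60\frac{d^{9}}{dx^{9}}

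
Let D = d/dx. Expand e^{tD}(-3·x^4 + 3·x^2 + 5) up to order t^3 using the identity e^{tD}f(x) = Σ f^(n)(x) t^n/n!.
- 12 t^{3} x - t^{2} \left(18 x^{2} - 3\right) - 6 t x \left(2 x^{2} - 1\right) - 3 x^{4} + 3 x^{2} + 5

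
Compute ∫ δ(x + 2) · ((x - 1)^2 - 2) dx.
7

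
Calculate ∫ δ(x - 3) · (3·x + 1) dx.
10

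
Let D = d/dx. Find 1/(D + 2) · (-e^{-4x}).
\frac{e^{- 4 x}}{2}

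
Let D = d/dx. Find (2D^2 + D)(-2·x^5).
10 x^{3} \left(- x - 8\right)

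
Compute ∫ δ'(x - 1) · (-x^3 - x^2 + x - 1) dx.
4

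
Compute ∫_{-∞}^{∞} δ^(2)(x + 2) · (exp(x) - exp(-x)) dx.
- 2 \sinh{\left(2 \right)}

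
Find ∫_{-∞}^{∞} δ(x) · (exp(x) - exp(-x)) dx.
0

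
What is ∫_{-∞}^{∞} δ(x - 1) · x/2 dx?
\frac{1}{2}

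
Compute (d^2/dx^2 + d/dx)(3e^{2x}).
18 e^{2 x}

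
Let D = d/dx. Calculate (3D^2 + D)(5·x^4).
20 x^{2} \left(x + 9\right)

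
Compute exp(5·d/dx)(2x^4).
2 x^{4} + 40 x^{3} + 300 x^{2} + 1000 x + 1250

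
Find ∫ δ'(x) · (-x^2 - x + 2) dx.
1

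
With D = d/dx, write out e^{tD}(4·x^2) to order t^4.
4 t^{2} + 8 t x + 4 x^{2}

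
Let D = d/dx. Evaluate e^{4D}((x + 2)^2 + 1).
x^{2} + 12 x + 37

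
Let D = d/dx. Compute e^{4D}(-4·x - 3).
- 4 x - 19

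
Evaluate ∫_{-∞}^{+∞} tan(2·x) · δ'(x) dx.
-2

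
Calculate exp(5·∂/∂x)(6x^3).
6 x^{3} + 90 x^{2} + 450 x + 750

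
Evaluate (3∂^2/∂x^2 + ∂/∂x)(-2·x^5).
10 x^{3} \left(- x - 12\right)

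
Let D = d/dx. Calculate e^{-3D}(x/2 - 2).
\frac{x}{2} - \frac{7}{2}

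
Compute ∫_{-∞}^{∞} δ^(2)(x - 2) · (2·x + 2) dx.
0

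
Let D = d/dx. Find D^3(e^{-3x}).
- 27 e^{- 3 x}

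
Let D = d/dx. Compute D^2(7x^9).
504 x^{7}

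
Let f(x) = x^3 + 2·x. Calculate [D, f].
3 x^{2} + 2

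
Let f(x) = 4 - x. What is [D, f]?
-1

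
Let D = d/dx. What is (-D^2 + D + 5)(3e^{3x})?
- 3 e^{3 x}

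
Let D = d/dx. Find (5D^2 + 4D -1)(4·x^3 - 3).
- 4 x^{3} + 48 x^{2} + 120 x + 3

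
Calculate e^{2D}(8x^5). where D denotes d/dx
8 x^{5} + 80 x^{4} + 320 x^{3} + 640 x^{2} + 640 x + 256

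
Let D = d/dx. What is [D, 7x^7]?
49 x^{6}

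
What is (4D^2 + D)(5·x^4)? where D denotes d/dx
20 x^{2} \left(x + 12\right)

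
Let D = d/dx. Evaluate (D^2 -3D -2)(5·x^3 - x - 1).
- 10 x^{3} - 45 x^{2} + 32 x + 5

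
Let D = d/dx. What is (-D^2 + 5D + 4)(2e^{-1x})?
- 4 e^{- x}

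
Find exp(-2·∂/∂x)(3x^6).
3 x^{6} - 36 x^{5} + 180 x^{4} - 480 x^{3} + 720 x^{2} - 576 x + 192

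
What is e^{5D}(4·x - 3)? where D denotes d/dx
4 x + 17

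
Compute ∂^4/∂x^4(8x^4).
192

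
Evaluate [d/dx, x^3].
3 x^{2}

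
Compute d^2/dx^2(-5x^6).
- 150 x^{4}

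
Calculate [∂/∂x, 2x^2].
4 x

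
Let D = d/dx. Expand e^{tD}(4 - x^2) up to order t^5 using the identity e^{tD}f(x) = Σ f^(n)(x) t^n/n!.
- t^{2} - 2 t x - x^{2} + 4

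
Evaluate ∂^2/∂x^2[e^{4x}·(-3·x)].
\left(- 48 x - 24\right) e^{4 x}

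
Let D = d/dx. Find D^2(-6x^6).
- 180 x^{4}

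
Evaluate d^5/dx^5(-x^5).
-120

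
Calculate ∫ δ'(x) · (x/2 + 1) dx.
- \frac{1}{2}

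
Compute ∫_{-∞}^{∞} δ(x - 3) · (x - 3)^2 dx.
0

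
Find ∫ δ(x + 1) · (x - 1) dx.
-2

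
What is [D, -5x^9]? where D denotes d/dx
- 45 x^{8}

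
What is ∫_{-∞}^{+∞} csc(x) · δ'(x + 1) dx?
\cot{\left(1 \right)} \csc{\left(1 \right)}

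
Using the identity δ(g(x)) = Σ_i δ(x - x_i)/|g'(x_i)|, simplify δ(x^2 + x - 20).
\frac{\delta(x - 4) + \delta(x + 5)}{9}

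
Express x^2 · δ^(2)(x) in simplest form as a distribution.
2\delta(x)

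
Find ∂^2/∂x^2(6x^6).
180 x^{4}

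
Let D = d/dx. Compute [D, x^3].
3 x^{2}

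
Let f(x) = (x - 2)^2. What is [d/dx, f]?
2 x - 4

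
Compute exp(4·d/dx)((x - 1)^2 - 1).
x^{2} + 6 x + 8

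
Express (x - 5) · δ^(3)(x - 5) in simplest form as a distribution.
-3\delta^{(2)}(x - 5)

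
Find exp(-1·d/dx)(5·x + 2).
5 x - 3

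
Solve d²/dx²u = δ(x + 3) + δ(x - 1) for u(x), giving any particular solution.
\frac{|x + 3|}{2} + \frac{|x - 1|}{2}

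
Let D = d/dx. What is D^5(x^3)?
0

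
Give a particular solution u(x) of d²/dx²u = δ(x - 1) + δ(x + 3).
\frac{|x - 1|}{2} + \frac{|x + 3|}{2}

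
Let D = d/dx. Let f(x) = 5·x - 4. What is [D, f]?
5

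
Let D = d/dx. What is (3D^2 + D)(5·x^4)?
20 x^{2} \left(x + 9\right)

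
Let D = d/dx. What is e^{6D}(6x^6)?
6 x^{6} + 216 x^{5} + 3240 x^{4} + 25920 x^{3} + 116640 x^{2} + 279936 x + 279936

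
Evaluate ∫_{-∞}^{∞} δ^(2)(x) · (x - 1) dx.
0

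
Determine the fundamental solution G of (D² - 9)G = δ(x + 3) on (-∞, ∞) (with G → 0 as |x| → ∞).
-\frac{e^{-3|x + 3|}}{6}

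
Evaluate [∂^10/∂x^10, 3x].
30\frac{d^{9}}{dx^{9}}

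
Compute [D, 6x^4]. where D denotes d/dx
24 x^{3}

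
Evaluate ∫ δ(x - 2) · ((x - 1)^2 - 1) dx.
0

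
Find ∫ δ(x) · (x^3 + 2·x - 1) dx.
-1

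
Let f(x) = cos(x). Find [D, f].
- \sin{\left(x \right)}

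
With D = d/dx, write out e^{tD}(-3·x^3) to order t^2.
3 x \left(- 3 t^{2} - 3 t x - x^{2}\right)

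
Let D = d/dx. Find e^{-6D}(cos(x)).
\cos{\left(x - 6 \right)}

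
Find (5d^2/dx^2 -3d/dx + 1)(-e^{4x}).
- 69 e^{4 x}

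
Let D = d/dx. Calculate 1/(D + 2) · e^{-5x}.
- \frac{e^{- 5 x}}{3}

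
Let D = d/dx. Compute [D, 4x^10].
40 x^{9}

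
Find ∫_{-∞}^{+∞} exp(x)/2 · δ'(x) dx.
- \frac{1}{2}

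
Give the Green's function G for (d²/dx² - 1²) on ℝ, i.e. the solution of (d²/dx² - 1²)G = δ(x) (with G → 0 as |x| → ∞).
-\frac{e^{-|x|}}{2}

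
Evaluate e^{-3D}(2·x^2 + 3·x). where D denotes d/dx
2 x^{2} - 9 x + 9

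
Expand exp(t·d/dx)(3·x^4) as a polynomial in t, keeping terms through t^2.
3 x^{2} \left(6 t^{2} + 4 t x + x^{2}\right)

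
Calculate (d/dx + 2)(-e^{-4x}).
2 e^{- 4 x}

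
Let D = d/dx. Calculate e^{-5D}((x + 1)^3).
x^{3} - 12 x^{2} + 48 x - 64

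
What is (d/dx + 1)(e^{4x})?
5 e^{4 x}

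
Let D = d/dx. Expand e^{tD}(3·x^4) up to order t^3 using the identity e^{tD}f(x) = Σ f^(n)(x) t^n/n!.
3 x \left(4 t^{3} + 6 t^{2} x + 4 t x^{2} + x^{3}\right)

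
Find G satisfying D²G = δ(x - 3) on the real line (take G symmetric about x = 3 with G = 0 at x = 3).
\frac{|x - 3|}{2}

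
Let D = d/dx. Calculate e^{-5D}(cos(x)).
\cos{\left(x - 5 \right)}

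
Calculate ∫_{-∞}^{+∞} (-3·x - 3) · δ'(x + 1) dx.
3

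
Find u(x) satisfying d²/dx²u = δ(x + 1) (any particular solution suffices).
\frac{|x + 1|}{2}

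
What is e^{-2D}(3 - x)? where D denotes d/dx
5 - x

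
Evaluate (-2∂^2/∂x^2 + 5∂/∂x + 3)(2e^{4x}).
- 18 e^{4 x}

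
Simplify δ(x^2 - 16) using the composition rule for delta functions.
\frac{\delta(x + 4) + \delta(x - 4)}{8}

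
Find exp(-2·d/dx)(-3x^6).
- 3 x^{6} + 36 x^{5} - 180 x^{4} + 480 x^{3} - 720 x^{2} + 576 x - 192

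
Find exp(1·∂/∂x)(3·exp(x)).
3 e^{x + 1}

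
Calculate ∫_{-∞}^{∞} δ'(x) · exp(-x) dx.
1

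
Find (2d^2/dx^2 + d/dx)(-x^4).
4 x^{2} \left(- x - 6\right)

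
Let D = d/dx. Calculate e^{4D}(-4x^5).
- 4 x^{5} - 80 x^{4} - 640 x^{3} - 2560 x^{2} - 5120 x - 4096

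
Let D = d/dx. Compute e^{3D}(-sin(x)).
- \sin{\left(x + 3 \right)}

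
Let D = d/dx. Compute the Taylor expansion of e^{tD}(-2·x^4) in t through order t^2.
2 x^{2} \left(- 6 t^{2} - 4 t x - x^{2}\right)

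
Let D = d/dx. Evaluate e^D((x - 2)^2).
x^{2} - 2 x + 1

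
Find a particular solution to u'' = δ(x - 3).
\frac{|x - 3|}{2}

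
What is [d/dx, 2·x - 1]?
2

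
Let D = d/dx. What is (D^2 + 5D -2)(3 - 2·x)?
4 x - 16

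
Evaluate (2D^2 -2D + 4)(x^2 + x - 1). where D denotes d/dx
4 x^{2} - 2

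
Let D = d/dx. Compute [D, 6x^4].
24 x^{3}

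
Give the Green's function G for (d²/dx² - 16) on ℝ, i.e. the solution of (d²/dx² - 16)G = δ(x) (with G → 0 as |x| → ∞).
-\frac{e^{-4|x|}}{8}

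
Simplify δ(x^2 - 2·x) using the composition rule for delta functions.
\frac{\delta(x - 2) + \delta(x)}{2}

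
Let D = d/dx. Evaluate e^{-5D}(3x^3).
3 x^{3} - 45 x^{2} + 225 x - 375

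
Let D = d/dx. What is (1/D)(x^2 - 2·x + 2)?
\frac{x^{3}}{3} - x^{2} + 2 x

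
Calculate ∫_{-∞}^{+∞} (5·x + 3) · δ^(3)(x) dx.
0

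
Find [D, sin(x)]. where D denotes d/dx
\cos{\left(x \right)}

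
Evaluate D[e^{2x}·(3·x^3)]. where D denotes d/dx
x^{2} \left(6 x + 9\right) e^{2 x}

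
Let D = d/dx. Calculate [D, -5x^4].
- 20 x^{3}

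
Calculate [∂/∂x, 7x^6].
42 x^{5}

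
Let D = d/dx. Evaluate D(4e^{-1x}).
- 4 e^{- x}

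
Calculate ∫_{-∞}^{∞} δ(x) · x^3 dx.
0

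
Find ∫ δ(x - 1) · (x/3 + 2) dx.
\frac{7}{3}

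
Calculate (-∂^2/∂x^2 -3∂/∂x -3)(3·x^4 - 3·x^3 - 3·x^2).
- 9 x^{4} - 27 x^{3} + 36 x + 6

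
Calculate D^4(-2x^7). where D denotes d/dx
- 1680 x^{3}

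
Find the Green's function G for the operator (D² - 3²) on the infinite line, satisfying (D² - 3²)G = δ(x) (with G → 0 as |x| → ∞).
-\frac{e^{-3|x|}}{6}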